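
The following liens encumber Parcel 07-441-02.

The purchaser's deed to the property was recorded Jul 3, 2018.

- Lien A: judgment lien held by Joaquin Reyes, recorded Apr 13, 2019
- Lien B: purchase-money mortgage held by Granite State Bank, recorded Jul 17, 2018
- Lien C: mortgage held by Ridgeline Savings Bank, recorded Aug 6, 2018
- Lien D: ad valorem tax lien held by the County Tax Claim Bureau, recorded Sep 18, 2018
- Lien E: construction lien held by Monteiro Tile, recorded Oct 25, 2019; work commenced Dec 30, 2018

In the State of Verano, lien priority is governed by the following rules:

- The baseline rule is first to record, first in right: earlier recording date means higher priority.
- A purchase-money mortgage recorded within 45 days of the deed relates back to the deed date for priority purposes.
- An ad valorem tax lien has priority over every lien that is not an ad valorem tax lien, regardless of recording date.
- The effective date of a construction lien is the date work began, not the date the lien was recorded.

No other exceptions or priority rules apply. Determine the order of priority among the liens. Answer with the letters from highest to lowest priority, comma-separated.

Effective dates: B's effective date is the deed date, Jul 3, 2018; E's effective date is Dec 30, 2018, when work began.
D is an ad valorem tax lien and takes priority over every other lien.
Ordering the rest by effective date: B (Jul 3, 2018), C (Aug 6, 2018), E (Dec 30, 2018), A (Apr 13, 2019).

D, B, C, E, A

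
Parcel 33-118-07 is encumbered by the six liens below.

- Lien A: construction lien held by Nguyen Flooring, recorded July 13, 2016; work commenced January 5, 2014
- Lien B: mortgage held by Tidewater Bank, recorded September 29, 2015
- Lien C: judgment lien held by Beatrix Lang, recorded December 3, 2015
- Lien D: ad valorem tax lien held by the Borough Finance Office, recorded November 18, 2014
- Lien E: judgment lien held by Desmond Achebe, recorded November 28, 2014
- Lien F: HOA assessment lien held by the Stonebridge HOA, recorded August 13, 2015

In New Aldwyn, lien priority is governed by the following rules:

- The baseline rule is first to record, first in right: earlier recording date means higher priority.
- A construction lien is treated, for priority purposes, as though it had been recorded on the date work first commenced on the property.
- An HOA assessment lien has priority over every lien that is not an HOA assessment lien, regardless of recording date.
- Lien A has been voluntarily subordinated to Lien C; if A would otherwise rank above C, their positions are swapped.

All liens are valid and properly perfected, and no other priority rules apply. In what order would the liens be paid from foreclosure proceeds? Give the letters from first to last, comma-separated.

Effective dates: A's effective date is January 5, 2014, when work began.
As an HOA assessment lien, F is senior to every other lien.
Remaining liens by effective date: A (January 5, 2014), D (November 18, 2014), E (November 28, 2014), B (September 29, 2015), C (December 3, 2015).
A would otherwise be senior to C, so under the subordination agreement A and C exchange positions.

F, C, D, E, B, A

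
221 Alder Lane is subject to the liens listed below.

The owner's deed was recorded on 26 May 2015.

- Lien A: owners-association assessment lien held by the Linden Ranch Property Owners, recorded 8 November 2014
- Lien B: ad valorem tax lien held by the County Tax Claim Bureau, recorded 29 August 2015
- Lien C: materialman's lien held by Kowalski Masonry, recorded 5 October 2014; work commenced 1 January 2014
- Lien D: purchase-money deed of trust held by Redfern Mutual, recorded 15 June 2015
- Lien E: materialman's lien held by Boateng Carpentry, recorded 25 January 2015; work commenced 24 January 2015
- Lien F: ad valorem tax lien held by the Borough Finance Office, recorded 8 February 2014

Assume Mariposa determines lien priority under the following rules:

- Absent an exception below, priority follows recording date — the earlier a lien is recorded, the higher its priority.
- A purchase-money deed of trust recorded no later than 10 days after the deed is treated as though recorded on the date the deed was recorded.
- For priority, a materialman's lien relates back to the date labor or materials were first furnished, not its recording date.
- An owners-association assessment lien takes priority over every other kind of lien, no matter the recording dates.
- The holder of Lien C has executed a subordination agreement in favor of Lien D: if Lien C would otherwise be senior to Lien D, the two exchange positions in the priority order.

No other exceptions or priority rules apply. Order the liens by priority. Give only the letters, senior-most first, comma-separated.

A, D, F, E, C, B

Adjusting effective dates: C is treated as recorded 1 January 2014, the work-commencement date; D missed the 10-day window (20 days after the deed), so its recording date stands; E's effective date is 24 January 2015, when work began.
A is an owners-association assessment lien, so it outranks all other liens regardless of date.
Among the remaining liens, by effective date: C (1 January 2014), F (8 February 2014), E (24 January 2015), D (15 June 2015), B (29 August 2015).
Because C would otherwise rank above D, the subordination swaps them.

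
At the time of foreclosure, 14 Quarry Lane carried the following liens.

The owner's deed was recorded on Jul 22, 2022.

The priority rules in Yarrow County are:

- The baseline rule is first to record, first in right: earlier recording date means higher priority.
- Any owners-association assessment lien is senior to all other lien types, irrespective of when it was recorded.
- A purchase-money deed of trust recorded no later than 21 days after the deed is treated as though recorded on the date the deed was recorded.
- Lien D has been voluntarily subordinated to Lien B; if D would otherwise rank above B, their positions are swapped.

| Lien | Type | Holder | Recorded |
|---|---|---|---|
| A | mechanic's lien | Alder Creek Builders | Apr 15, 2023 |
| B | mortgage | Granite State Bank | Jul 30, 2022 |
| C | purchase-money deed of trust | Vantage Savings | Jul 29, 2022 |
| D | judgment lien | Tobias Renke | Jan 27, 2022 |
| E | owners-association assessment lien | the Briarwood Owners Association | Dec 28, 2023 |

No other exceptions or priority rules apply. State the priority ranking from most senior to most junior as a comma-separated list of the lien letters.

E, B, C, D, A

Effective dates after the stated exceptions: C relates back to the deed date Jul 22, 2022.
E is an owners-association assessment lien and takes priority over every other lien.
The other liens, earliest effective date first: D (Jan 27, 2022), C (Jul 22, 2022), B (Jul 30, 2022), A (Apr 15, 2023).
The subordination applies — D was senior to B — so D and B swap.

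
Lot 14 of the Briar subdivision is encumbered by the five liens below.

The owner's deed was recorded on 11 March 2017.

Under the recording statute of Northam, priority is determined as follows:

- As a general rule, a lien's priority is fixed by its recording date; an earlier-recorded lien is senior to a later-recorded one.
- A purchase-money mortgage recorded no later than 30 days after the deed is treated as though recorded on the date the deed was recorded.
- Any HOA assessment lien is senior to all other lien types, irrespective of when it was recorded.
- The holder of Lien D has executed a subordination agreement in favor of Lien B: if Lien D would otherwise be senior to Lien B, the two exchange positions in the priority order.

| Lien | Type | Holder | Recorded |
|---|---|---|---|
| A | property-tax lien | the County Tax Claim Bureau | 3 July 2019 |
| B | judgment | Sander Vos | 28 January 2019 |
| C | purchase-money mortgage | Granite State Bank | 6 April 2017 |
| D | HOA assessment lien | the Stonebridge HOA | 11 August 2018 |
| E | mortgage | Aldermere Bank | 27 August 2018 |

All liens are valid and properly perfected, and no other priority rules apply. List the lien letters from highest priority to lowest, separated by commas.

Adjusting effective dates: C's effective date is the deed date, 11 March 2017.
D is an HOA assessment lien, so it outranks all other liens regardless of date.
Among the remaining liens, by effective date: C (11 March 2017), E (27 August 2018), B (28 January 2019), A (3 July 2019).
D would otherwise be senior to B, so under the subordination agreement D and B exchange positions.

B, C, E, D, A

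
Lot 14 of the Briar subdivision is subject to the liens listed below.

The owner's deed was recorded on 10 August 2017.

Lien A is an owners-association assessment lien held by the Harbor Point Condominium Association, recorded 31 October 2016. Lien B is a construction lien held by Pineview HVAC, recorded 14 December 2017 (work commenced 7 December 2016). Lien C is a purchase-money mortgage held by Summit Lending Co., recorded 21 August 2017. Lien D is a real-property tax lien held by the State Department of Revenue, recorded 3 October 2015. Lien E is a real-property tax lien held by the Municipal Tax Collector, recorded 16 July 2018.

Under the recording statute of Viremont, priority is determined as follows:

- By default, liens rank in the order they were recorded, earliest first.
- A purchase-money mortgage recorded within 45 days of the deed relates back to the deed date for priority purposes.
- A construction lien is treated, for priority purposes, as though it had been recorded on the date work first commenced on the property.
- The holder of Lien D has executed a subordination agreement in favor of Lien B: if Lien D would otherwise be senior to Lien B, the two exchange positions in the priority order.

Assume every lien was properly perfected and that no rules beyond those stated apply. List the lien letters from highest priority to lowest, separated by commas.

Adjusting effective dates: B's effective date is 7 December 2016, when work began; C was recorded within the 45-day window, so its effective date is the deed date 10 August 2017.
By effective date, earliest first: D (3 October 2015), A (31 October 2016), B (7 December 2016), C (10 August 2017), E (16 July 2018).
D would otherwise be senior to B, so under the subordination agreement D and B exchange positions.

B, A, D, C, E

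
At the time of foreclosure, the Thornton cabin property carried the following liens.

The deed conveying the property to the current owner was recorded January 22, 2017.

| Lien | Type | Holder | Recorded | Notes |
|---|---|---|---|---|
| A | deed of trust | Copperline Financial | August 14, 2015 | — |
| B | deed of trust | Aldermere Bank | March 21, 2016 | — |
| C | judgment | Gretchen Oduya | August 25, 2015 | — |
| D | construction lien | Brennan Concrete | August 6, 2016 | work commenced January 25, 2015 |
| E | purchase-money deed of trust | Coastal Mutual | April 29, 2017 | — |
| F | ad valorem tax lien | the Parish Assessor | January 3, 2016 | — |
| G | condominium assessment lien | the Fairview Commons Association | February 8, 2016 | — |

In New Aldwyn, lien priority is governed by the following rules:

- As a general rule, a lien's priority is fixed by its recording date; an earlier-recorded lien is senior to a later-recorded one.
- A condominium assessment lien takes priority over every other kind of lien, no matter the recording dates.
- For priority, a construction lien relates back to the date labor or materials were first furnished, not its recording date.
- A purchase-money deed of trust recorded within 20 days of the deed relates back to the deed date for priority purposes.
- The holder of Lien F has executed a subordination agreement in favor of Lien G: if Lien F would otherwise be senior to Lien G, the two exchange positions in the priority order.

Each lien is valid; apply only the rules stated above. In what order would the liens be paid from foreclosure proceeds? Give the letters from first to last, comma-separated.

Effective dates after the stated exceptions: D relates back to January 25, 2015 (work commenced); E missed the 20-day window (97 days after the deed), so its recording date stands.
G is a condominium assessment lien, so it outranks all other liens regardless of date.
Ordering the rest by effective date: D (January 25, 2015), A (August 14, 2015), C (August 25, 2015), F (January 3, 2016), B (March 21, 2016), E (April 29, 2017).
F already ranks below G; the subordination has no effect.

G, D, A, C, F, B, E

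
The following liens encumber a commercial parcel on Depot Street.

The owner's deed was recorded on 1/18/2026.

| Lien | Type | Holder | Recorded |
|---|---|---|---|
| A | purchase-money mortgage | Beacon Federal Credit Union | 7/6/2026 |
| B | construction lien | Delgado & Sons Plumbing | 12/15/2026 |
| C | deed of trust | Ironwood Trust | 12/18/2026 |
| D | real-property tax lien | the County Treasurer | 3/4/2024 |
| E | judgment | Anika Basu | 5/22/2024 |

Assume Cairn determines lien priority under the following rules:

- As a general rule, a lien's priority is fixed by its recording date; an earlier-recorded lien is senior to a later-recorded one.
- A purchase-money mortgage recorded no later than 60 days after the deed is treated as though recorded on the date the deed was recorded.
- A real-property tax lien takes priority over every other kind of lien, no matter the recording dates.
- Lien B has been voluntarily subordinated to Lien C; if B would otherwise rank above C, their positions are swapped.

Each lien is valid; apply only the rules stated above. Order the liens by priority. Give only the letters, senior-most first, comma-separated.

Effective dates: A missed the 60-day window (169 days after the deed), so its recording date stands.
D, as a real-property tax lien, has superpriority and ranks first.
The other liens, earliest effective date first: E (5/22/2024), A (7/6/2026), B (12/15/2026), C (12/18/2026).
Because B would otherwise rank above C, the subordination swaps them.

D, E, A, C, B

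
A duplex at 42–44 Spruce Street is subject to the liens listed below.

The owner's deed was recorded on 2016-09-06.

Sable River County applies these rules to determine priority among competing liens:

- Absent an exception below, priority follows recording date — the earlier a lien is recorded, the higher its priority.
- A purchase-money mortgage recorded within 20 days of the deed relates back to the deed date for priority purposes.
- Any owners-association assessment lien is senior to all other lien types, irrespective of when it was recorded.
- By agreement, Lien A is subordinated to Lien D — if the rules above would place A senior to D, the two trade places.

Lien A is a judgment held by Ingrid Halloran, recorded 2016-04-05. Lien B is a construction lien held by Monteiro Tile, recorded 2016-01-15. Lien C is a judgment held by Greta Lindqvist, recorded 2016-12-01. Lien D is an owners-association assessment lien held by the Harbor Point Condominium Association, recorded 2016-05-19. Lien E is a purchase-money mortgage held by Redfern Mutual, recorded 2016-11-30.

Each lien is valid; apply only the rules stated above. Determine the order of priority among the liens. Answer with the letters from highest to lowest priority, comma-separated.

D, B, A, E, C

Adjusting effective dates: E was recorded 85 days after the deed, outside the 20-day window, so it keeps its recording date.
D is an owners-association assessment lien and takes priority over every other lien.
Remaining liens by effective date: B (2016-01-15), A (2016-04-05), E (2016-11-30), C (2016-12-01).
A is already junior to D, so the subordination agreement changes nothing.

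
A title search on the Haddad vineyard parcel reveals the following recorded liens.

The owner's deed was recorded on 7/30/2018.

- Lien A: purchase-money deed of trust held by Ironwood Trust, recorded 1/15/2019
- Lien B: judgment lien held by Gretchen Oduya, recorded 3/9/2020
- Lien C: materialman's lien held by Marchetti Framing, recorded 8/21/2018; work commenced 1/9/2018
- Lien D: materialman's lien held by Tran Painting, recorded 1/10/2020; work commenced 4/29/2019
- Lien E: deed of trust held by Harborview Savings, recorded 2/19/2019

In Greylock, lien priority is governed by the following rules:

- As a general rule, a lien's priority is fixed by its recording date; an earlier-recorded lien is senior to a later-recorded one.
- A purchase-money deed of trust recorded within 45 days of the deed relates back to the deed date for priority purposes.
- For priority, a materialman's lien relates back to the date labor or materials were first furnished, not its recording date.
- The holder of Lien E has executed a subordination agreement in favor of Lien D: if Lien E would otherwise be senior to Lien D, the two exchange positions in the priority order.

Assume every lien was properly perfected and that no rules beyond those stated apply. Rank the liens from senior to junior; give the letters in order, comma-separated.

C, A, D, E, B

Effective dates after the stated exceptions: A was recorded 169 days after the deed — beyond 45 days — so no relation-back applies; C relates back to 1/9/2018 (work commenced); D's effective date is 4/29/2019, when work began.
By effective date: C (1/9/2018), A (1/15/2019), E (2/19/2019), D (4/29/2019), B (3/9/2020).
Because E would otherwise rank above D, the subordination swaps them.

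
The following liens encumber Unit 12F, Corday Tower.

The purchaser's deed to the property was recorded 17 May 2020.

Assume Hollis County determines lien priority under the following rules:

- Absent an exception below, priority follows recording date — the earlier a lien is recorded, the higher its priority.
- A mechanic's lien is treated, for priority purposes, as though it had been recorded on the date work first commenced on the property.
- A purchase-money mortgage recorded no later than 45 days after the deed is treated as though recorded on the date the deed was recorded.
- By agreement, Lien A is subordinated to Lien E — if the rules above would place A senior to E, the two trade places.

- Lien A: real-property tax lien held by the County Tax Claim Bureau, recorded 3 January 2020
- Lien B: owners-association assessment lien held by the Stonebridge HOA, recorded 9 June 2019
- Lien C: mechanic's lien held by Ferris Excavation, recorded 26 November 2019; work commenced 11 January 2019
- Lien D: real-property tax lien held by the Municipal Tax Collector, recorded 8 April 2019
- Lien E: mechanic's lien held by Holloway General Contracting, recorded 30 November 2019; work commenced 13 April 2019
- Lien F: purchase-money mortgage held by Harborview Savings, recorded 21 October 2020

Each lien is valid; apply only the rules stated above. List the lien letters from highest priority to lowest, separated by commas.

First, effective dates: C is treated as recorded 11 January 2019, the work-commencement date; E relates back to 13 April 2019 (work commenced); F missed the 45-day window (157 days after the deed), so its recording date stands.
Sorted by effective date: C (11 January 2019), D (8 April 2019), E (13 April 2019), B (9 June 2019), A (3 January 2020), F (21 October 2020).
Since A is not senior to E, the subordination leaves the order unchanged.

C, D, E, B, A, F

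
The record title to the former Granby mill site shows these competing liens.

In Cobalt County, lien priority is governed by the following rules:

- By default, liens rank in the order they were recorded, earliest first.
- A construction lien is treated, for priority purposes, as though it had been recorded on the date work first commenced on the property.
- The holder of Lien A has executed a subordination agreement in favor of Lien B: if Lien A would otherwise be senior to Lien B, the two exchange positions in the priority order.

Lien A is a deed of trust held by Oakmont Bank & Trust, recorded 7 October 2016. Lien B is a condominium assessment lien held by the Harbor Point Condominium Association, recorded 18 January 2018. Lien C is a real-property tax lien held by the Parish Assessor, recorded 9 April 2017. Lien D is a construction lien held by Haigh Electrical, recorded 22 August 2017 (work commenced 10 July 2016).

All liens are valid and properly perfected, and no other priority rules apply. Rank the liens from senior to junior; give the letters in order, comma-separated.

First, effective dates: D is treated as recorded 10 July 2016, the work-commencement date.
By effective date: D (10 July 2016), A (7 October 2016), C (9 April 2017), B (18 January 2018).
A would otherwise be senior to B, so under the subordination agreement A and B exchange positions.

D, B, C, A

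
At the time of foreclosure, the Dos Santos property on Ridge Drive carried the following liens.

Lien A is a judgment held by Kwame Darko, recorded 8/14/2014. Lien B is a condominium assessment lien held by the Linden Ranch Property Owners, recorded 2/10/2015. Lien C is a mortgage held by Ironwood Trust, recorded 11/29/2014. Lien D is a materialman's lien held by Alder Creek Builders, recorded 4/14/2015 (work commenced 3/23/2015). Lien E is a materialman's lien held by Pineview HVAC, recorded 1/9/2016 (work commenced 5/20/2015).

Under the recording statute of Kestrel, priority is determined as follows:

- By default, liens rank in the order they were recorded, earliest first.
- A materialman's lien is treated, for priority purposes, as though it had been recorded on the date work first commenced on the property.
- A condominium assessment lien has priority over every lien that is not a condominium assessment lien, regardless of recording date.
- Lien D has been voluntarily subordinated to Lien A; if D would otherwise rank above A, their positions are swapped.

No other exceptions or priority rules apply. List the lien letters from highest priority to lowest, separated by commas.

Effective dates: D relates back to 3/23/2015 (work commenced); E's effective date is 5/20/2015, when work began.
As a condominium assessment lien, B is senior to every other lien.
Ordering the rest by effective date: A (8/14/2014), C (11/29/2014), D (3/23/2015), E (5/20/2015).
Since D is not senior to A, the subordination leaves the order unchanged.

B, A, C, D, E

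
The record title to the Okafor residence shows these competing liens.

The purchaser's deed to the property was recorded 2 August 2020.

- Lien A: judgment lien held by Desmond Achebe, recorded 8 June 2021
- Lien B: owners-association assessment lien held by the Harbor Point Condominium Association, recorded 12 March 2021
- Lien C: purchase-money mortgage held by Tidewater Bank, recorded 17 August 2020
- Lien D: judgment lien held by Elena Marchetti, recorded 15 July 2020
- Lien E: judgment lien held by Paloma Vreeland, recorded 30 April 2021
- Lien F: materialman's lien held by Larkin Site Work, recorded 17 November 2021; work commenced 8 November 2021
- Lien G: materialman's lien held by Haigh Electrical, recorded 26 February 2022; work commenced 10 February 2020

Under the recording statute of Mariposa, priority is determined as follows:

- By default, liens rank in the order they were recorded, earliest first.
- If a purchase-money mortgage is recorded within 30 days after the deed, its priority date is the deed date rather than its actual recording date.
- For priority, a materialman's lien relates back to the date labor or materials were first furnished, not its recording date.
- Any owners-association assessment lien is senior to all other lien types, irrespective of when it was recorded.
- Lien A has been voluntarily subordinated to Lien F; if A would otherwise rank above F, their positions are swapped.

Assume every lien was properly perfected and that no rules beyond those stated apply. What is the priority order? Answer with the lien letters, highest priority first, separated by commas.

Adjusting effective dates: C's effective date is the deed date, 2 August 2020; F relates back to 8 November 2021 (work commenced); G relates back to 10 February 2020 (work commenced).
As an owners-association assessment lien, B is senior to every other lien.
Ordering the rest by effective date: G (10 February 2020), D (15 July 2020), C (2 August 2020), E (30 April 2021), A (8 June 2021), F (8 November 2021).
A would otherwise be senior to F, so under the subordination agreement A and F exchange positions.

B, G, D, C, E, F, A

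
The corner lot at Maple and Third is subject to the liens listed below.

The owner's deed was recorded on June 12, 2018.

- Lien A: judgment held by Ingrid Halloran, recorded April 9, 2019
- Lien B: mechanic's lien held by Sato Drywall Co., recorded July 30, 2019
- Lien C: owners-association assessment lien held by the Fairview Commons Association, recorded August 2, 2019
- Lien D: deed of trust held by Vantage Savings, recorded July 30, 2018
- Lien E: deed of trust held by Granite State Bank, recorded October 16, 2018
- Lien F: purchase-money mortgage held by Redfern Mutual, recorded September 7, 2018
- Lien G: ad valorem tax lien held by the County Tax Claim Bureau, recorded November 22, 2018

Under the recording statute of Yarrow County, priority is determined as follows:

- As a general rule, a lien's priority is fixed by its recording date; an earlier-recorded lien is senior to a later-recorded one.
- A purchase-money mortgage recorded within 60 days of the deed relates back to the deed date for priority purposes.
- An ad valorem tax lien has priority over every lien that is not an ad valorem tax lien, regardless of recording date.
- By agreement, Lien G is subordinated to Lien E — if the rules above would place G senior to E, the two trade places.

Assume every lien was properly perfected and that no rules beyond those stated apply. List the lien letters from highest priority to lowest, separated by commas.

Effective dates after the stated exceptions: F missed the 60-day window (87 days after the deed), so its recording date stands.
G, as an ad valorem tax lien, has superpriority and ranks first.
The other liens, earliest effective date first: D (July 30, 2018), F (September 7, 2018), E (October 16, 2018), A (April 9, 2019), B (July 30, 2019), C (August 2, 2019).
G would otherwise be senior to E, so under the subordination agreement G and E exchange positions.

E, D, F, G, A, B, C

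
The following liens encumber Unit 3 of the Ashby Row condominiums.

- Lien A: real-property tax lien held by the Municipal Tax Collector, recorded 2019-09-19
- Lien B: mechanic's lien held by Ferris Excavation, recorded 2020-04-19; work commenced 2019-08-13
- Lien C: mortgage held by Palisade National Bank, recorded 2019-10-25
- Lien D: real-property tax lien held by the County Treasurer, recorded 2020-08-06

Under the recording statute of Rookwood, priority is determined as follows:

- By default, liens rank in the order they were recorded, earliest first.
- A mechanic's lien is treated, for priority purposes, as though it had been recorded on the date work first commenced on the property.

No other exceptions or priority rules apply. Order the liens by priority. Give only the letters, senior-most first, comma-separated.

B, A, C, D

Effective dates after the stated exceptions: B relates back to 2019-08-13 (work commenced).
Ordering by effective date: B (2019-08-13), A (2019-09-19), C (2019-10-25), D (2020-08-06).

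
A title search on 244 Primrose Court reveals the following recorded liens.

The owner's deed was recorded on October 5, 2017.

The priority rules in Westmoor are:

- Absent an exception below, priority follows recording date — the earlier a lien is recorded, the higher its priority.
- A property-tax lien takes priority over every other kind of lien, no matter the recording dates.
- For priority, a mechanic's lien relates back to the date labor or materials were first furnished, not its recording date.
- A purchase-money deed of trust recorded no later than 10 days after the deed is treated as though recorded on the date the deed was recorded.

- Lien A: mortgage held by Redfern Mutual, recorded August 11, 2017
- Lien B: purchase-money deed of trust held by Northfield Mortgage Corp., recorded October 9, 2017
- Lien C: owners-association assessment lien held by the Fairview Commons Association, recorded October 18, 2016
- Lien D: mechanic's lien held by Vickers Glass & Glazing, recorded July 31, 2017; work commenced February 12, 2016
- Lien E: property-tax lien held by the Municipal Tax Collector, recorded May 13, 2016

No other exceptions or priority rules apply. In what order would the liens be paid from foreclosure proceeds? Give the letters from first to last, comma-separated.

E, D, C, A, B

Adjusting effective dates: B was recorded within the 10-day window, so its effective date is the deed date October 5, 2017; D is treated as recorded February 12, 2016, the work-commencement date.
As a property-tax lien, E is senior to every other lien.
Among the remaining liens, by effective date: D (February 12, 2016), C (October 18, 2016), A (August 11, 2017), B (October 5, 2017).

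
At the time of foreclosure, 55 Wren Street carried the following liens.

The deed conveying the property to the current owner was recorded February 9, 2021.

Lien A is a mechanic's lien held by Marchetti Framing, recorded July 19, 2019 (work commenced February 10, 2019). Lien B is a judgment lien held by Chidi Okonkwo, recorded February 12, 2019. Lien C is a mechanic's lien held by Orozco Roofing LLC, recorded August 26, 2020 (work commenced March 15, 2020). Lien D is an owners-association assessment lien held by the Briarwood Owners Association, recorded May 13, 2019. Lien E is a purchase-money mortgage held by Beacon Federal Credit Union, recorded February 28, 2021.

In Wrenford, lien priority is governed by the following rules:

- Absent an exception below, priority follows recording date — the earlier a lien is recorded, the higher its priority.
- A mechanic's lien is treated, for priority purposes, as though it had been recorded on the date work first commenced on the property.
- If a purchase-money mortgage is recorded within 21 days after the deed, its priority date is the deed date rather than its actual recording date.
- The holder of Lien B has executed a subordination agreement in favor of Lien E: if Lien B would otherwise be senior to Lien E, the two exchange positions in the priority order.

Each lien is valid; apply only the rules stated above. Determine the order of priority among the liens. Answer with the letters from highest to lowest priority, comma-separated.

First, effective dates: A's effective date is February 10, 2019, when work began; C is treated as recorded March 15, 2020, the work-commencement date; E was recorded within the 21-day window, so its effective date is the deed date February 9, 2021.
By effective date, earliest first: A (February 10, 2019), B (February 12, 2019), D (May 13, 2019), C (March 15, 2020), E (February 9, 2021).
B is senior to E before the subordination, so the two trade places.

A, E, D, C, B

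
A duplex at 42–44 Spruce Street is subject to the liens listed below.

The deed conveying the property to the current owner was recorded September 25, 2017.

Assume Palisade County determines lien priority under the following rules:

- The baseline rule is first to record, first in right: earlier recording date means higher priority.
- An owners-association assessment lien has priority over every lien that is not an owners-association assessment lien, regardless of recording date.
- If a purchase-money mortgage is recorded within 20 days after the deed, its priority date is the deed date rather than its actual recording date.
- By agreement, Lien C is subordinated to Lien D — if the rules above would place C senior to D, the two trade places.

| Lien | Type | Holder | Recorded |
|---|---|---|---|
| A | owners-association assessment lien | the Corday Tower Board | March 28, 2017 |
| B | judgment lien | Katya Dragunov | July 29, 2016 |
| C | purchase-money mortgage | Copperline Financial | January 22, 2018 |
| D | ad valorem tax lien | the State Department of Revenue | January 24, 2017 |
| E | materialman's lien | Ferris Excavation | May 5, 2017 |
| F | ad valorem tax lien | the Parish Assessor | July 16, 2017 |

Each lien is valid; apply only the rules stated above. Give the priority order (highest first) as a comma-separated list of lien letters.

A, B, D, E, F, C

Effective dates after the stated exceptions: C missed the 20-day window (119 days after the deed), so its recording date stands.
As an owners-association assessment lien, A is senior to every other lien.
Remaining liens by effective date: B (July 29, 2016), D (January 24, 2017), E (May 5, 2017), F (July 16, 2017), C (January 22, 2018).
Since C is not senior to D, the subordination leaves the order unchanged.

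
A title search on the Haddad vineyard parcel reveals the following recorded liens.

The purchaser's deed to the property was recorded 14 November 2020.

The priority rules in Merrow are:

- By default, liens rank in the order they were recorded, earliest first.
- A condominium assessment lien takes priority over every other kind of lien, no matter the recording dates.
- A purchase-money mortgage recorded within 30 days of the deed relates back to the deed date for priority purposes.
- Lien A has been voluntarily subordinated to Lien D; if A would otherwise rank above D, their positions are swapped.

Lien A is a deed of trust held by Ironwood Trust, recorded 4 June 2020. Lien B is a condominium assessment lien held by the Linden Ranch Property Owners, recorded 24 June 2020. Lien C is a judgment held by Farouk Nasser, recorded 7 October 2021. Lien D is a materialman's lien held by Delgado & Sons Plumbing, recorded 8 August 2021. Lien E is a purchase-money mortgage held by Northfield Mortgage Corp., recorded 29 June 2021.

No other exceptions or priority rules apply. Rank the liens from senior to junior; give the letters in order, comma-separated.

B, D, E, A, C

First, effective dates: E was recorded 227 days after the deed — beyond 30 days — so no relation-back applies.
B is a condominium assessment lien, so it outranks all other liens regardless of date.
Remaining liens by effective date: A (4 June 2020), E (29 June 2021), D (8 August 2021), C (7 October 2021).
A would otherwise be senior to D, so under the subordination agreement A and D exchange positions.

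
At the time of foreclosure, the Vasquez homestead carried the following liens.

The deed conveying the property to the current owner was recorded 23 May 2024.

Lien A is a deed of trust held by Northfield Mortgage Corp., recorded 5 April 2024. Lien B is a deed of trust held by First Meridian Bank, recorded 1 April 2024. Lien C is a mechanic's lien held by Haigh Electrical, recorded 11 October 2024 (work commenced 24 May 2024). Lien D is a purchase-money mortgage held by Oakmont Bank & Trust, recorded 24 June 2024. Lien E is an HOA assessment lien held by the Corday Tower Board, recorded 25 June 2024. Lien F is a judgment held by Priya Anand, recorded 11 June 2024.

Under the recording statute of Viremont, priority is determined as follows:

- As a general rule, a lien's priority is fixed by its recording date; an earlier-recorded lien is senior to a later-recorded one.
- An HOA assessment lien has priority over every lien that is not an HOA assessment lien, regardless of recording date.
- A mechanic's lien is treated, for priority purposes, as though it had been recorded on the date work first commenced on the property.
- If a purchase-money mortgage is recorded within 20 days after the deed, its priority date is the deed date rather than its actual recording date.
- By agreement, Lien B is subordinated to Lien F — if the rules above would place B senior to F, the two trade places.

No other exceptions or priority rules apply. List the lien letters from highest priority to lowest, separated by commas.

First, effective dates: C relates back to 24 May 2024 (work commenced); D was recorded 32 days after the deed — beyond 20 days — so no relation-back applies.
E, as an HOA assessment lien, has superpriority and ranks first.
Among the remaining liens, by effective date: B (1 April 2024), A (5 April 2024), C (24 May 2024), F (11 June 2024), D (24 June 2024).
B is senior to F before the subordination, so the two trade places.

E, F, A, C, B, D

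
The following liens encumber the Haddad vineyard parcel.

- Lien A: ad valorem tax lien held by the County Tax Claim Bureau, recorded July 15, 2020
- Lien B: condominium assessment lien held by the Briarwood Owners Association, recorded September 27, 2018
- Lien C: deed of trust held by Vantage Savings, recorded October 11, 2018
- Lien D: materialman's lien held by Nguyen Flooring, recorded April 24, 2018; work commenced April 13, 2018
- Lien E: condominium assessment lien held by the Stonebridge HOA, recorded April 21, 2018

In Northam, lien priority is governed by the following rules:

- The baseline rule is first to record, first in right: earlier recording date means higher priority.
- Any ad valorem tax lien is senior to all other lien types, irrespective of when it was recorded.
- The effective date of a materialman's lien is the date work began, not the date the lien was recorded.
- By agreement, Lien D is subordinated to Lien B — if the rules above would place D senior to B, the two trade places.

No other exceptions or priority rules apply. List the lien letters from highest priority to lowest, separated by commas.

A, B, E, D, C

Effective dates after the stated exceptions: D relates back to April 13, 2018 (work commenced).
A is an ad valorem tax lien, so it outranks all other liens regardless of date.
Remaining liens by effective date: D (April 13, 2018), E (April 21, 2018), B (September 27, 2018), C (October 11, 2018).
The subordination applies — D was senior to B — so D and B swap.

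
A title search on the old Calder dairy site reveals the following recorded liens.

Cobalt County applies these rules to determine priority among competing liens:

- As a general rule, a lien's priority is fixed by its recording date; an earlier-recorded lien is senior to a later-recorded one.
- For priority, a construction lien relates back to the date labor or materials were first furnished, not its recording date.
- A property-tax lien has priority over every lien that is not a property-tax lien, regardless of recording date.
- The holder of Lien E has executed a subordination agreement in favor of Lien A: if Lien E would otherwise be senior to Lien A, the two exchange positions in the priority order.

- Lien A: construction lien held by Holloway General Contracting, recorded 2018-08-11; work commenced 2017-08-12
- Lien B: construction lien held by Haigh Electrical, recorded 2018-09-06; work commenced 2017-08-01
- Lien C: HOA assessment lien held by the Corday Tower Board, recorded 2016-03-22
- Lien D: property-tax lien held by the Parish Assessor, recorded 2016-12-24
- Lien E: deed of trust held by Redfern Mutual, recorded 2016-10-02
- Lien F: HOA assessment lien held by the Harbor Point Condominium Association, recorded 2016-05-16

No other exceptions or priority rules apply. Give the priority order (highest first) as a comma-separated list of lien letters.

First, effective dates: A's effective date is 2017-08-12, when work began; B is treated as recorded 2017-08-01, the work-commencement date.
D is a property-tax lien, so it outranks all other liens regardless of date.
Remaining liens by effective date: C (2016-03-22), F (2016-05-16), E (2016-10-02), B (2017-08-01), A (2017-08-12).
The subordination applies — E was senior to A — so E and A swap.

D, C, F, A, B, E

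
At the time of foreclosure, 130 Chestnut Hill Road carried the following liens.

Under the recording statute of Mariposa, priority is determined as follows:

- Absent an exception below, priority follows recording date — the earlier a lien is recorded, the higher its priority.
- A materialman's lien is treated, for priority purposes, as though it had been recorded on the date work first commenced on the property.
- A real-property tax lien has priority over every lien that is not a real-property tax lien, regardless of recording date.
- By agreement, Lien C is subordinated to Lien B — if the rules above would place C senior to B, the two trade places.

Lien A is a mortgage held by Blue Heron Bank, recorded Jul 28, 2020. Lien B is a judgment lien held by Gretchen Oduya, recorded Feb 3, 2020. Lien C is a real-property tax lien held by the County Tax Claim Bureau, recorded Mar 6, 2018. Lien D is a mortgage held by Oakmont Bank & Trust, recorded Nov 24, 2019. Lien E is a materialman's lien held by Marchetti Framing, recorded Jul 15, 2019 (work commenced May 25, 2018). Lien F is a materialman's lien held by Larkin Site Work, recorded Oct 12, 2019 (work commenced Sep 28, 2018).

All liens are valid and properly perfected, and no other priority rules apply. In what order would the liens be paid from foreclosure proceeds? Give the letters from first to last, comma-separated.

Adjusting effective dates: E relates back to May 25, 2018 (work commenced); F relates back to Sep 28, 2018 (work commenced).
As a real-property tax lien, C is senior to every other lien.
Among the remaining liens, by effective date: E (May 25, 2018), F (Sep 28, 2018), D (Nov 24, 2019), B (Feb 3, 2020), A (Jul 28, 2020).
Because C would otherwise rank above B, the subordination swaps them.

B, E, F, D, C, A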